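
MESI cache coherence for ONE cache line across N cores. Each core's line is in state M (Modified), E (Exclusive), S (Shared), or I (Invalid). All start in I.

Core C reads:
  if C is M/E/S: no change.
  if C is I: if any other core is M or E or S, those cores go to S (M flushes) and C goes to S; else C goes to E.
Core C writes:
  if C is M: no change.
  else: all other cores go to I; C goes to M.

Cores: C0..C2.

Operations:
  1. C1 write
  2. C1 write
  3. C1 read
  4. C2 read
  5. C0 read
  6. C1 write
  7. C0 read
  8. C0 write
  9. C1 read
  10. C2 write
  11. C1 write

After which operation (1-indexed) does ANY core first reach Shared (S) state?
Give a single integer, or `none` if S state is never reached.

Op 1: C1 write [C1 write: invalidate none -> C1=M] -> [I,M,I]
Op 2: C1 write [C1 write: already M (modified), no change] -> [I,M,I]
Op 3: C1 read [C1 read: already in M, no change] -> [I,M,I]
Op 4: C2 read [C2 read from I: others=['C1=M'] -> C2=S, others downsized to S] -> [I,S,S]
  -> First S state at op 4; remaining ops need not be traced.

Answer: 4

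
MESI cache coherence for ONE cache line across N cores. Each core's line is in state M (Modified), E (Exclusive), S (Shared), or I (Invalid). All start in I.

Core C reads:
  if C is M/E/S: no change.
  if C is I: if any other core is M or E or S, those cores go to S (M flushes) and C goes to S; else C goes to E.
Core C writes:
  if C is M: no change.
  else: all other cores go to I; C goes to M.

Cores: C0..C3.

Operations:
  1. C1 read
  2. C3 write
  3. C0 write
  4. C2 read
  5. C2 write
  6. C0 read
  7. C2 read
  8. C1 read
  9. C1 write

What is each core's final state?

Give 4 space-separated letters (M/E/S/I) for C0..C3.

Answer: I M I I

Derivation:
Op 1: C1 read [C1 read from I: no other sharers -> C1=E (exclusive)] -> [I,E,I,I]
Op 2: C3 write [C3 write: invalidate ['C1=E'] -> C3=M] -> [I,I,I,M]
Op 3: C0 write [C0 write: invalidate ['C3=M'] -> C0=M] -> [M,I,I,I]
Op 4: C2 read [C2 read from I: others=['C0=M'] -> C2=S, others downsized to S] -> [S,I,S,I]
Op 5: C2 write [C2 write: invalidate ['C0=S'] -> C2=M] -> [I,I,M,I]
Op 6: C0 read [C0 read from I: others=['C2=M'] -> C0=S, others downsized to S] -> [S,I,S,I]
Op 7: C2 read [C2 read: already in S, no change] -> [S,I,S,I]
Op 8: C1 read [C1 read from I: others=['C0=S', 'C2=S'] -> C1=S, others downsized to S] -> [S,S,S,I]
Op 9: C1 write [C1 write: invalidate ['C0=S', 'C2=S'] -> C1=M] -> [I,M,I,I]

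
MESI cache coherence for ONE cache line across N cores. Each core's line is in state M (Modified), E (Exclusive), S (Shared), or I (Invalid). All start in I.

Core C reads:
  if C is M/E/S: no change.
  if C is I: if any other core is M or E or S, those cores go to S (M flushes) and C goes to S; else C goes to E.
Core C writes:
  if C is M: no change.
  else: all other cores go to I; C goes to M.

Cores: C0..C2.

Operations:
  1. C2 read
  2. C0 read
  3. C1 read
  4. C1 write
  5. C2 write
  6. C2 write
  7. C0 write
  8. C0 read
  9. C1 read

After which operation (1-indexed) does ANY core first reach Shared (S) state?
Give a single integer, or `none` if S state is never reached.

Op 1: C2 read [C2 read from I: no other sharers -> C2=E (exclusive)] -> [I,I,E]
Op 2: C0 read [C0 read from I: others=['C2=E'] -> C0=S, others downsized to S] -> [S,I,S]
  -> First S state at op 2; remaining ops need not be traced.

Answer: 2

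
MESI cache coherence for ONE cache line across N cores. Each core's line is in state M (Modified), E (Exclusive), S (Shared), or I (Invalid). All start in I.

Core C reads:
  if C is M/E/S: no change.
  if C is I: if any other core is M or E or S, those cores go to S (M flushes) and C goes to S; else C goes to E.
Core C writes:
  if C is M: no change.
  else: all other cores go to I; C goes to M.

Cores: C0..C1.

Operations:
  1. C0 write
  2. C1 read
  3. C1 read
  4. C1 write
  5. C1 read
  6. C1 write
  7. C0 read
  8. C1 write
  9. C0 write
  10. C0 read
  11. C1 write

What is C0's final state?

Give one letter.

Answer: I

Derivation:
Op 1: C0 write [C0 write: invalidate none -> C0=M] -> [M,I]
Op 2: C1 read [C1 read from I: others=['C0=M'] -> C1=S, others downsized to S] -> [S,S]
Op 3: C1 read [C1 read: already in S, no change] -> [S,S]
Op 4: C1 write [C1 write: invalidate ['C0=S'] -> C1=M] -> [I,M]
Op 5: C1 read [C1 read: already in M, no change] -> [I,M]
Op 6: C1 write [C1 write: already M (modified), no change] -> [I,M]
Op 7: C0 read [C0 read from I: others=['C1=M'] -> C0=S, others downsized to S] -> [S,S]
Op 8: C1 write [C1 write: invalidate ['C0=S'] -> C1=M] -> [I,M]
Op 9: C0 write [C0 write: invalidate ['C1=M'] -> C0=M] -> [M,I]
Op 10: C0 read [C0 read: already in M, no change] -> [M,I]
Op 11: C1 write [C1 write: invalidate ['C0=M'] -> C1=M] -> [I,M]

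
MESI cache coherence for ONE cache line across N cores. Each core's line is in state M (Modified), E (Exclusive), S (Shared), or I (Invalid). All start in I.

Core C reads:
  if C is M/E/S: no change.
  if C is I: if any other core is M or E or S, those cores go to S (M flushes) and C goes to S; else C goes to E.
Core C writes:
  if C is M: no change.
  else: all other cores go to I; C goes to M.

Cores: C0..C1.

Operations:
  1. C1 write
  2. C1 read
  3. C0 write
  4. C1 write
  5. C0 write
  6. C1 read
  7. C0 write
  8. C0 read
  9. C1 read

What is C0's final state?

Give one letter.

Answer: S

Derivation:
Op 1: C1 write [C1 write: invalidate none -> C1=M] -> [I,M]
Op 2: C1 read [C1 read: already in M, no change] -> [I,M]
Op 3: C0 write [C0 write: invalidate ['C1=M'] -> C0=M] -> [M,I]
Op 4: C1 write [C1 write: invalidate ['C0=M'] -> C1=M] -> [I,M]
Op 5: C0 write [C0 write: invalidate ['C1=M'] -> C0=M] -> [M,I]
Op 6: C1 read [C1 read from I: others=['C0=M'] -> C1=S, others downsized to S] -> [S,S]
Op 7: C0 write [C0 write: invalidate ['C1=S'] -> C0=M] -> [M,I]
Op 8: C0 read [C0 read: already in M, no change] -> [M,I]
Op 9: C1 read [C1 read from I: others=['C0=M'] -> C1=S, others downsized to S] -> [S,S]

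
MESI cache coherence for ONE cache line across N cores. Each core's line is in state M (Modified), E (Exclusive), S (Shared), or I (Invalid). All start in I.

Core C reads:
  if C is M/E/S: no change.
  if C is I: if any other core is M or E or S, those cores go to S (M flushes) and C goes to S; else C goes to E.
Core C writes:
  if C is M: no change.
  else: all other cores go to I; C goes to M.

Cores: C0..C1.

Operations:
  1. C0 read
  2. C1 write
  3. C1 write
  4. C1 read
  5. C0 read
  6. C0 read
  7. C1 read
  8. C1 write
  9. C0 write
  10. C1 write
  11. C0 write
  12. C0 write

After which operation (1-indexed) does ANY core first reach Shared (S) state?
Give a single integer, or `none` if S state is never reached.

Op 1: C0 read [C0 read from I: no other sharers -> C0=E (exclusive)] -> [E,I]
Op 2: C1 write [C1 write: invalidate ['C0=E'] -> C1=M] -> [I,M]
Op 3: C1 write [C1 write: already M (modified), no change] -> [I,M]
Op 4: C1 read [C1 read: already in M, no change] -> [I,M]
Op 5: C0 read [C0 read from I: others=['C1=M'] -> C0=S, others downsized to S] -> [S,S]
  -> First S state at op 5; remaining ops need not be traced.

Answer: 5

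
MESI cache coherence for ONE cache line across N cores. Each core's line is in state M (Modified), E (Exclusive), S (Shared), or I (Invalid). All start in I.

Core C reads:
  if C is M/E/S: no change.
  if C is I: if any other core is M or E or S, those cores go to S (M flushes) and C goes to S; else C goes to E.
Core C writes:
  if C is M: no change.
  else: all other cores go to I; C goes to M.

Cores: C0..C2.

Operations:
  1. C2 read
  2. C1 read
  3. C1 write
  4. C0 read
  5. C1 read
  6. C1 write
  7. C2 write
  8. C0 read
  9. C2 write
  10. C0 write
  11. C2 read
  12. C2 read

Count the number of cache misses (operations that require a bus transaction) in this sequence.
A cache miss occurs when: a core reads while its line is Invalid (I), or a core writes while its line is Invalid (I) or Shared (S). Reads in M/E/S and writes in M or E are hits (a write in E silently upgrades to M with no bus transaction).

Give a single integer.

Answer: 10

Derivation:
Op 1: C2 read [C2 read from I: no other sharers -> C2=E (exclusive)] -> [I,I,E] [MISS #1: read from I]
Op 2: C1 read [C1 read from I: others=['C2=E'] -> C1=S, others downsized to S] -> [I,S,S] [MISS #2: read from I]
Op 3: C1 write [C1 write: invalidate ['C2=S'] -> C1=M] -> [I,M,I] [MISS #3: write from S]
Op 4: C0 read [C0 read from I: others=['C1=M'] -> C0=S, others downsized to S] -> [S,S,I] [MISS #4: read from I]
Op 5: C1 read [C1 read: already in S, no change] -> [S,S,I] [hit: read from S]
Op 6: C1 write [C1 write: invalidate ['C0=S'] -> C1=M] -> [I,M,I] [MISS #5: write from S]
Op 7: C2 write [C2 write: invalidate ['C1=M'] -> C2=M] -> [I,I,M] [MISS #6: write from I]
Op 8: C0 read [C0 read from I: others=['C2=M'] -> C0=S, others downsized to S] -> [S,I,S] [MISS #7: read from I]
Op 9: C2 write [C2 write: invalidate ['C0=S'] -> C2=M] -> [I,I,M] [MISS #8: write from S]
Op 10: C0 write [C0 write: invalidate ['C2=M'] -> C0=M] -> [M,I,I] [MISS #9: write from I]
Op 11: C2 read [C2 read from I: others=['C0=M'] -> C2=S, others downsized to S] -> [S,I,S] [MISS #10: read from I]
Op 12: C2 read [C2 read: already in S, no change] -> [S,I,S] [hit: read from S]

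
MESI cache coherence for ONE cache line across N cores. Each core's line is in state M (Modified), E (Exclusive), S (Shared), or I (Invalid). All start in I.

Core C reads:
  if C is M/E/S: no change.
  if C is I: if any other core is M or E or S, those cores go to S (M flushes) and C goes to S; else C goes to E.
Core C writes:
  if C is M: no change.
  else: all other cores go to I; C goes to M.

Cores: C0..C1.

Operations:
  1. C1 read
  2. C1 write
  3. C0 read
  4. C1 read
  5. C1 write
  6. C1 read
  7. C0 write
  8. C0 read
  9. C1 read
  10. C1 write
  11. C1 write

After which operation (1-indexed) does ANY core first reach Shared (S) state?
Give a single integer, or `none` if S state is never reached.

Answer: 3

Derivation:
Op 1: C1 read [C1 read from I: no other sharers -> C1=E (exclusive)] -> [I,E]
Op 2: C1 write [C1 write: invalidate none -> C1=M] -> [I,M]
Op 3: C0 read [C0 read from I: others=['C1=M'] -> C0=S, others downsized to S] -> [S,S]
  -> First S state at op 3; remaining ops need not be traced.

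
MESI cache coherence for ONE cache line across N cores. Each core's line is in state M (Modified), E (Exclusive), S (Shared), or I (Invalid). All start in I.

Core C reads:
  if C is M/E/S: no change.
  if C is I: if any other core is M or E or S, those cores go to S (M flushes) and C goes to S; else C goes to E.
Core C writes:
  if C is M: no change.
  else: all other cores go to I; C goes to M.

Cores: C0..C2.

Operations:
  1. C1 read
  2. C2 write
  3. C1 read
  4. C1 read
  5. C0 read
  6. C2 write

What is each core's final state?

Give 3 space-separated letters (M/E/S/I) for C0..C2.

Op 1: C1 read [C1 read from I: no other sharers -> C1=E (exclusive)] -> [I,E,I]
Op 2: C2 write [C2 write: invalidate ['C1=E'] -> C2=M] -> [I,I,M]
Op 3: C1 read [C1 read from I: others=['C2=M'] -> C1=S, others downsized to S] -> [I,S,S]
Op 4: C1 read [C1 read: already in S, no change] -> [I,S,S]
Op 5: C0 read [C0 read from I: others=['C1=S', 'C2=S'] -> C0=S, others downsized to S] -> [S,S,S]
Op 6: C2 write [C2 write: invalidate ['C0=S', 'C1=S'] -> C2=M] -> [I,I,M]

Answer: I I M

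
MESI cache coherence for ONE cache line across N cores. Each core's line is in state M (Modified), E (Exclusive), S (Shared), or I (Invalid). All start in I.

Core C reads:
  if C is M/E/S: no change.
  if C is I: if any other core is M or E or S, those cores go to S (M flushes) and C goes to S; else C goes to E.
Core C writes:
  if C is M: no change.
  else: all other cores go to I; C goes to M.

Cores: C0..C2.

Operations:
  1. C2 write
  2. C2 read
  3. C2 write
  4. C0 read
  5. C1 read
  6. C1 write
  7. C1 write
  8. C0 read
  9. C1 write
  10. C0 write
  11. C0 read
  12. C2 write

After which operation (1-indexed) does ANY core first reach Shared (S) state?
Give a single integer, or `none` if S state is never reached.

Op 1: C2 write [C2 write: invalidate none -> C2=M] -> [I,I,M]
Op 2: C2 read [C2 read: already in M, no change] -> [I,I,M]
Op 3: C2 write [C2 write: already M (modified), no change] -> [I,I,M]
Op 4: C0 read [C0 read from I: others=['C2=M'] -> C0=S, others downsized to S] -> [S,I,S]
  -> First S state at op 4; remaining ops need not be traced.

Answer: 4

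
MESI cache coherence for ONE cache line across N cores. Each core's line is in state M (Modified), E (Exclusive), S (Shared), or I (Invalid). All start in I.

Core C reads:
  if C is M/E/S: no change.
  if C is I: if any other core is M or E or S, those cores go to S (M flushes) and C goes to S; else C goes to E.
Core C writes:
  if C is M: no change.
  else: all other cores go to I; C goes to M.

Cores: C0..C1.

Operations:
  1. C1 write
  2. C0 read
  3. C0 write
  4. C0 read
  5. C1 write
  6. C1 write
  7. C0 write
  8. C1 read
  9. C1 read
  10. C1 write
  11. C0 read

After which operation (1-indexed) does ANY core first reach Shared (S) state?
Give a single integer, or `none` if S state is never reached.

Op 1: C1 write [C1 write: invalidate none -> C1=M] -> [I,M]
Op 2: C0 read [C0 read from I: others=['C1=M'] -> C0=S, others downsized to S] -> [S,S]
  -> First S state at op 2; remaining ops need not be traced.

Answer: 2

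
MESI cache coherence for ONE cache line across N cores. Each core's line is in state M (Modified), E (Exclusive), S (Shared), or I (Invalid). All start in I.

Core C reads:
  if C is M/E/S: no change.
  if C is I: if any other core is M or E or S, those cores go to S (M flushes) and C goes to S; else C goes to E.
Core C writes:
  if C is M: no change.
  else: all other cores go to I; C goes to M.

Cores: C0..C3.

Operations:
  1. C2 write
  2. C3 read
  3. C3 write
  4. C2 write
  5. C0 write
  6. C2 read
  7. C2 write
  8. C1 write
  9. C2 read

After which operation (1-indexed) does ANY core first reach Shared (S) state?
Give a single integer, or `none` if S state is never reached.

Answer: 2

Derivation:
Op 1: C2 write [C2 write: invalidate none -> C2=M] -> [I,I,M,I]
Op 2: C3 read [C3 read from I: others=['C2=M'] -> C3=S, others downsized to S] -> [I,I,S,S]
  -> First S state at op 2; remaining ops need not be traced.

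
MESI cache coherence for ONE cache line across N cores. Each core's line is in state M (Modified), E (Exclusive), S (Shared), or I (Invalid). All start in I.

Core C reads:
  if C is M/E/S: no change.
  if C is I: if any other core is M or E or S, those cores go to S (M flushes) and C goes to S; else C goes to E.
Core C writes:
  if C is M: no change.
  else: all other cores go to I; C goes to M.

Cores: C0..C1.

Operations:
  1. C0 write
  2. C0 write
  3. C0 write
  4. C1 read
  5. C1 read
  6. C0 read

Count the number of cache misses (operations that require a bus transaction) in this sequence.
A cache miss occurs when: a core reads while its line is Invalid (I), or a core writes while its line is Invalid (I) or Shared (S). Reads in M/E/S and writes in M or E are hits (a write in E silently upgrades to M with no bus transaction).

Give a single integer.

Op 1: C0 write [C0 write: invalidate none -> C0=M] -> [M,I] [MISS #1: write from I]
Op 2: C0 write [C0 write: already M (modified), no change] -> [M,I] [hit: write from M]
Op 3: C0 write [C0 write: already M (modified), no change] -> [M,I] [hit: write from M]
Op 4: C1 read [C1 read from I: others=['C0=M'] -> C1=S, others downsized to S] -> [S,S] [MISS #2: read from I]
Op 5: C1 read [C1 read: already in S, no change] -> [S,S] [hit: read from S]
Op 6: C0 read [C0 read: already in S, no change] -> [S,S] [hit: read from S]

Answer: 2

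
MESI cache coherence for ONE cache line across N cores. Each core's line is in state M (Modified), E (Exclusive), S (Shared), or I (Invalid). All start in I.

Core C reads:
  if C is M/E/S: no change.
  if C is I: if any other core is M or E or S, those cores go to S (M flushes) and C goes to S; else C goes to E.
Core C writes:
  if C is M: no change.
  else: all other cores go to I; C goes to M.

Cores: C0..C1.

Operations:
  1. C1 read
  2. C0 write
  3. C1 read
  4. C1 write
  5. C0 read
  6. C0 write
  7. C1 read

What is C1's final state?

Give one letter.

Op 1: C1 read [C1 read from I: no other sharers -> C1=E (exclusive)] -> [I,E]
Op 2: C0 write [C0 write: invalidate ['C1=E'] -> C0=M] -> [M,I]
Op 3: C1 read [C1 read from I: others=['C0=M'] -> C1=S, others downsized to S] -> [S,S]
Op 4: C1 write [C1 write: invalidate ['C0=S'] -> C1=M] -> [I,M]
Op 5: C0 read [C0 read from I: others=['C1=M'] -> C0=S, others downsized to S] -> [S,S]
Op 6: C0 write [C0 write: invalidate ['C1=S'] -> C0=M] -> [M,I]
Op 7: C1 read [C1 read from I: others=['C0=M'] -> C1=S, others downsized to S] -> [S,S]

Answer: S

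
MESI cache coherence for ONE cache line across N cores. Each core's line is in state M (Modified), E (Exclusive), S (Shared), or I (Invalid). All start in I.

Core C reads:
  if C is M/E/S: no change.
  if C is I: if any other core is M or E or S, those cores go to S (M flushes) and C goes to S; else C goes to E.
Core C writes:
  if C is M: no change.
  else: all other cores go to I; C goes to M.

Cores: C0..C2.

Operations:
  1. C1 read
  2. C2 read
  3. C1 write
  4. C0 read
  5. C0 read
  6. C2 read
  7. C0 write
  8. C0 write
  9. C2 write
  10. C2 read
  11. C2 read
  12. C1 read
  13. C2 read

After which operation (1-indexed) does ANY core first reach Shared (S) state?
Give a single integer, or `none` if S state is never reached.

Answer: 2

Derivation:
Op 1: C1 read [C1 read from I: no other sharers -> C1=E (exclusive)] -> [I,E,I]
Op 2: C2 read [C2 read from I: others=['C1=E'] -> C2=S, others downsized to S] -> [I,S,S]
  -> First S state at op 2; remaining ops need not be traced.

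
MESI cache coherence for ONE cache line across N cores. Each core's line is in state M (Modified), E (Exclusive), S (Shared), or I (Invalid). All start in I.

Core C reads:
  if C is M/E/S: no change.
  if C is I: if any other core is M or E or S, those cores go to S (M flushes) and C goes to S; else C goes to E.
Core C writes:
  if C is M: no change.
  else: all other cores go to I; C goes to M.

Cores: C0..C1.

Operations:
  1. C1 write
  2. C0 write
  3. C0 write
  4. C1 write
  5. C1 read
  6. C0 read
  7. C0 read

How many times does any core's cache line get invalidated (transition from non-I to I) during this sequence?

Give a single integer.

Answer: 2

Derivation:
Op 1: C1 write [C1 write: invalidate none -> C1=M] -> [I,M] (invalidations this op: 0; running total: 0)
Op 2: C0 write [C0 write: invalidate ['C1=M'] -> C0=M] -> [M,I] (invalidations this op: 1; running total: 1)
Op 3: C0 write [C0 write: already M (modified), no change] -> [M,I] (invalidations this op: 0; running total: 1)
Op 4: C1 write [C1 write: invalidate ['C0=M'] -> C1=M] -> [I,M] (invalidations this op: 1; running total: 2)
Op 5: C1 read [C1 read: already in M, no change] -> [I,M] (invalidations this op: 0; running total: 2)
Op 6: C0 read [C0 read from I: others=['C1=M'] -> C0=S, others downsized to S] -> [S,S] (invalidations this op: 0; running total: 2)
Op 7: C0 read [C0 read: already in S, no change] -> [S,S] (invalidations this op: 0; running total: 2)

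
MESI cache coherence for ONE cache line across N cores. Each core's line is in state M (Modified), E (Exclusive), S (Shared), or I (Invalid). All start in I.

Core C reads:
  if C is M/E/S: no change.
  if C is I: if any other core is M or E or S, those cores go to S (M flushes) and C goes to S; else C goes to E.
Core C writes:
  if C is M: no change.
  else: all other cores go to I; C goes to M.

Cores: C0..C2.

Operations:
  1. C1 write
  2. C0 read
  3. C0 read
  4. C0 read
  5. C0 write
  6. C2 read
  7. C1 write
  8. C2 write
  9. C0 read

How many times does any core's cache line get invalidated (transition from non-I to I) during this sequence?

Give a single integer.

Op 1: C1 write [C1 write: invalidate none -> C1=M] -> [I,M,I] (invalidations this op: 0; running total: 0)
Op 2: C0 read [C0 read from I: others=['C1=M'] -> C0=S, others downsized to S] -> [S,S,I] (invalidations this op: 0; running total: 0)
Op 3: C0 read [C0 read: already in S, no change] -> [S,S,I] (invalidations this op: 0; running total: 0)
Op 4: C0 read [C0 read: already in S, no change] -> [S,S,I] (invalidations this op: 0; running total: 0)
Op 5: C0 write [C0 write: invalidate ['C1=S'] -> C0=M] -> [M,I,I] (invalidations this op: 1; running total: 1)
Op 6: C2 read [C2 read from I: others=['C0=M'] -> C2=S, others downsized to S] -> [S,I,S] (invalidations this op: 0; running total: 1)
Op 7: C1 write [C1 write: invalidate ['C0=S', 'C2=S'] -> C1=M] -> [I,M,I] (invalidations this op: 2; running total: 3)
Op 8: C2 write [C2 write: invalidate ['C1=M'] -> C2=M] -> [I,I,M] (invalidations this op: 1; running total: 4)
Op 9: C0 read [C0 read from I: others=['C2=M'] -> C0=S, others downsized to S] -> [S,I,S] (invalidations this op: 0; running total: 4)

Answer: 4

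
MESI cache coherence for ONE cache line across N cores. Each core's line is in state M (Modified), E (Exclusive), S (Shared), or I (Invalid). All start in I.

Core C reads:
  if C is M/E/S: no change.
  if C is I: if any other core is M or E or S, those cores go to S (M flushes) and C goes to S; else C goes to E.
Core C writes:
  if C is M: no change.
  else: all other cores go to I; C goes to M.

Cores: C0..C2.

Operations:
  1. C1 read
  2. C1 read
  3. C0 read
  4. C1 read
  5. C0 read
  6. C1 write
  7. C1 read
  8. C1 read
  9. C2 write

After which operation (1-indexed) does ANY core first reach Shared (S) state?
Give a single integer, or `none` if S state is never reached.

Op 1: C1 read [C1 read from I: no other sharers -> C1=E (exclusive)] -> [I,E,I]
Op 2: C1 read [C1 read: already in E, no change] -> [I,E,I]
Op 3: C0 read [C0 read from I: others=['C1=E'] -> C0=S, others downsized to S] -> [S,S,I]
  -> First S state at op 3; remaining ops need not be traced.

Answer: 3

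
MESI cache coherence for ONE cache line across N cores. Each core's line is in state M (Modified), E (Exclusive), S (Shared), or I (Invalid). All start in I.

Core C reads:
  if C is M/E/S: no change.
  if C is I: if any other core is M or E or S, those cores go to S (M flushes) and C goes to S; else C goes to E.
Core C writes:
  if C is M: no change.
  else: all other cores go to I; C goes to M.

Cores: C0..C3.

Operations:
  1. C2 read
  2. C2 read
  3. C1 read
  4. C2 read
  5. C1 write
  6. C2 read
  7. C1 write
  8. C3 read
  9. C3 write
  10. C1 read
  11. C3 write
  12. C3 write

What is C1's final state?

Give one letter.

Answer: I

Derivation:
Op 1: C2 read [C2 read from I: no other sharers -> C2=E (exclusive)] -> [I,I,E,I]
Op 2: C2 read [C2 read: already in E, no change] -> [I,I,E,I]
Op 3: C1 read [C1 read from I: others=['C2=E'] -> C1=S, others downsized to S] -> [I,S,S,I]
Op 4: C2 read [C2 read: already in S, no change] -> [I,S,S,I]
Op 5: C1 write [C1 write: invalidate ['C2=S'] -> C1=M] -> [I,M,I,I]
Op 6: C2 read [C2 read from I: others=['C1=M'] -> C2=S, others downsized to S] -> [I,S,S,I]
Op 7: C1 write [C1 write: invalidate ['C2=S'] -> C1=M] -> [I,M,I,I]
Op 8: C3 read [C3 read from I: others=['C1=M'] -> C3=S, others downsized to S] -> [I,S,I,S]
Op 9: C3 write [C3 write: invalidate ['C1=S'] -> C3=M] -> [I,I,I,M]
Op 10: C1 read [C1 read from I: others=['C3=M'] -> C1=S, others downsized to S] -> [I,S,I,S]
Op 11: C3 write [C3 write: invalidate ['C1=S'] -> C3=M] -> [I,I,I,M]
Op 12: C3 write [C3 write: already M (modified), no change] -> [I,I,I,M]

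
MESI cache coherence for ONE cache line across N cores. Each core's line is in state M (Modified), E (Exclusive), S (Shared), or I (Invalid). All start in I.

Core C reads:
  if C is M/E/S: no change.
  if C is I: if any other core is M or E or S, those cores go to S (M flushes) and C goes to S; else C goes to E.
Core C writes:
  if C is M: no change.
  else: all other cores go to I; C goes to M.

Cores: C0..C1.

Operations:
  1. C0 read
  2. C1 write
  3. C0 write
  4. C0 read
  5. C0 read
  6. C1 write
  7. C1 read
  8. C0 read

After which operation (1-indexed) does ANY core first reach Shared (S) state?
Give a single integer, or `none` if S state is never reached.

Answer: 8

Derivation:
Op 1: C0 read [C0 read from I: no other sharers -> C0=E (exclusive)] -> [E,I]
Op 2: C1 write [C1 write: invalidate ['C0=E'] -> C1=M] -> [I,M]
Op 3: C0 write [C0 write: invalidate ['C1=M'] -> C0=M] -> [M,I]
Op 4: C0 read [C0 read: already in M, no change] -> [M,I]
Op 5: C0 read [C0 read: already in M, no change] -> [M,I]
Op 6: C1 write [C1 write: invalidate ['C0=M'] -> C1=M] -> [I,M]
Op 7: C1 read [C1 read: already in M, no change] -> [I,M]
Op 8: C0 read [C0 read from I: others=['C1=M'] -> C0=S, others downsized to S] -> [S,S]
  -> First S state at op 8; remaining ops need not be traced.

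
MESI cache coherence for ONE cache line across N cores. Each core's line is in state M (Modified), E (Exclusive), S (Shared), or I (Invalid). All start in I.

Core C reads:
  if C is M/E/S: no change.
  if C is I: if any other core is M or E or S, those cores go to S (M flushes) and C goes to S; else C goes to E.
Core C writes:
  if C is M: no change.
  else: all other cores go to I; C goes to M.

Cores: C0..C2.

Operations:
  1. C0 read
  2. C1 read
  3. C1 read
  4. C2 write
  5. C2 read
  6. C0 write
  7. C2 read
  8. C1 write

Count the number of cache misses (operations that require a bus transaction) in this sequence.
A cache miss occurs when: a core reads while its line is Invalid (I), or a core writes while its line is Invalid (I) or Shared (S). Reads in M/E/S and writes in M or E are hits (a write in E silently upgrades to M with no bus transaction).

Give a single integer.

Op 1: C0 read [C0 read from I: no other sharers -> C0=E (exclusive)] -> [E,I,I] [MISS #1: read from I]
Op 2: C1 read [C1 read from I: others=['C0=E'] -> C1=S, others downsized to S] -> [S,S,I] [MISS #2: read from I]
Op 3: C1 read [C1 read: already in S, no change] -> [S,S,I] [hit: read from S]
Op 4: C2 write [C2 write: invalidate ['C0=S', 'C1=S'] -> C2=M] -> [I,I,M] [MISS #3: write from I]
Op 5: C2 read [C2 read: already in M, no change] -> [I,I,M] [hit: read from M]
Op 6: C0 write [C0 write: invalidate ['C2=M'] -> C0=M] -> [M,I,I] [MISS #4: write from I]
Op 7: C2 read [C2 read from I: others=['C0=M'] -> C2=S, others downsized to S] -> [S,I,S] [MISS #5: read from I]
Op 8: C1 write [C1 write: invalidate ['C0=S', 'C2=S'] -> C1=M] -> [I,M,I] [MISS #6: write from I]

Answer: 6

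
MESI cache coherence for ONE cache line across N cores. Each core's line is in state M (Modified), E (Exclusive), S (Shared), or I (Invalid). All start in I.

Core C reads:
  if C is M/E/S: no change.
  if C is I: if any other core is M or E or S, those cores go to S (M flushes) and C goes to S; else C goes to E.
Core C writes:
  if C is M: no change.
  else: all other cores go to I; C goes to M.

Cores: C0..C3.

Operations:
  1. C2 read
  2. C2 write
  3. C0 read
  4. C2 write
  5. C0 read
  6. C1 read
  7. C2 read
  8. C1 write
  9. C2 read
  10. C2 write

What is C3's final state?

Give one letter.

Answer: I

Derivation:
Op 1: C2 read [C2 read from I: no other sharers -> C2=E (exclusive)] -> [I,I,E,I]
Op 2: C2 write [C2 write: invalidate none -> C2=M] -> [I,I,M,I]
Op 3: C0 read [C0 read from I: others=['C2=M'] -> C0=S, others downsized to S] -> [S,I,S,I]
Op 4: C2 write [C2 write: invalidate ['C0=S'] -> C2=M] -> [I,I,M,I]
Op 5: C0 read [C0 read from I: others=['C2=M'] -> C0=S, others downsized to S] -> [S,I,S,I]
Op 6: C1 read [C1 read from I: others=['C0=S', 'C2=S'] -> C1=S, others downsized to S] -> [S,S,S,I]
Op 7: C2 read [C2 read: already in S, no change] -> [S,S,S,I]
Op 8: C1 write [C1 write: invalidate ['C0=S', 'C2=S'] -> C1=M] -> [I,M,I,I]
Op 9: C2 read [C2 read from I: others=['C1=M'] -> C2=S, others downsized to S] -> [I,S,S,I]
Op 10: C2 write [C2 write: invalidate ['C1=S'] -> C2=M] -> [I,I,M,I]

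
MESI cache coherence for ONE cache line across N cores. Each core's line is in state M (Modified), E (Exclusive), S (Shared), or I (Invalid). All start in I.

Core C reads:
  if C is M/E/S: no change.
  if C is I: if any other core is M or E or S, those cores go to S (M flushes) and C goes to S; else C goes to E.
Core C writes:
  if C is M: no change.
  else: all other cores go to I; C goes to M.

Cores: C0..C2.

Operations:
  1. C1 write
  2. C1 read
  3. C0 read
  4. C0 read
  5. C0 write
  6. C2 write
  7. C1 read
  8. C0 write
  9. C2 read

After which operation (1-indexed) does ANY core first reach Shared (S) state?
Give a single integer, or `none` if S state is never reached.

Answer: 3

Derivation:
Op 1: C1 write [C1 write: invalidate none -> C1=M] -> [I,M,I]
Op 2: C1 read [C1 read: already in M, no change] -> [I,M,I]
Op 3: C0 read [C0 read from I: others=['C1=M'] -> C0=S, others downsized to S] -> [S,S,I]
  -> First S state at op 3; remaining ops need not be traced.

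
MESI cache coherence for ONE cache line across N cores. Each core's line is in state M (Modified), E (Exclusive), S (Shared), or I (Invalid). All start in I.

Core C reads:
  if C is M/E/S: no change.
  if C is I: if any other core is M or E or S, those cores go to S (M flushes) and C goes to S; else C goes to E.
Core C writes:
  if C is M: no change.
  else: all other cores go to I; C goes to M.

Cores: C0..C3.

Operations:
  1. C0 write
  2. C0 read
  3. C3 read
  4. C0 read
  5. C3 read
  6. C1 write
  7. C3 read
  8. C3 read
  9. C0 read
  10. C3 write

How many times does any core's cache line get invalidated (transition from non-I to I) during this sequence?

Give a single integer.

Answer: 4

Derivation:
Op 1: C0 write [C0 write: invalidate none -> C0=M] -> [M,I,I,I] (invalidations this op: 0; running total: 0)
Op 2: C0 read [C0 read: already in M, no change] -> [M,I,I,I] (invalidations this op: 0; running total: 0)
Op 3: C3 read [C3 read from I: others=['C0=M'] -> C3=S, others downsized to S] -> [S,I,I,S] (invalidations this op: 0; running total: 0)
Op 4: C0 read [C0 read: already in S, no change] -> [S,I,I,S] (invalidations this op: 0; running total: 0)
Op 5: C3 read [C3 read: already in S, no change] -> [S,I,I,S] (invalidations this op: 0; running total: 0)
Op 6: C1 write [C1 write: invalidate ['C0=S', 'C3=S'] -> C1=M] -> [I,M,I,I] (invalidations this op: 2; running total: 2)
Op 7: C3 read [C3 read from I: others=['C1=M'] -> C3=S, others downsized to S] -> [I,S,I,S] (invalidations this op: 0; running total: 2)
Op 8: C3 read [C3 read: already in S, no change] -> [I,S,I,S] (invalidations this op: 0; running total: 2)
Op 9: C0 read [C0 read from I: others=['C1=S', 'C3=S'] -> C0=S, others downsized to S] -> [S,S,I,S] (invalidations this op: 0; running total: 2)
Op 10: C3 write [C3 write: invalidate ['C0=S', 'C1=S'] -> C3=M] -> [I,I,I,M] (invalidations this op: 2; running total: 4)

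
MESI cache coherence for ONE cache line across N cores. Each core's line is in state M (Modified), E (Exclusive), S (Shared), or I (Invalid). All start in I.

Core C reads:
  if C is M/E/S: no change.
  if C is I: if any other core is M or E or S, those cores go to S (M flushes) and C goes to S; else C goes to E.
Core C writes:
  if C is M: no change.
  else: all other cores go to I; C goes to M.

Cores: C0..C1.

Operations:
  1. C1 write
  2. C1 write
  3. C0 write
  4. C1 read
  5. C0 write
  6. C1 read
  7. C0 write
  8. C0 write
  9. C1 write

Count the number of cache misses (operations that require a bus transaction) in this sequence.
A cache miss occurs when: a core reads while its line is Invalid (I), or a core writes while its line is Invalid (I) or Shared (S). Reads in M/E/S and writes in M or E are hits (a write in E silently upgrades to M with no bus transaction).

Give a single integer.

Answer: 7

Derivation:
Op 1: C1 write [C1 write: invalidate none -> C1=M] -> [I,M] [MISS #1: write from I]
Op 2: C1 write [C1 write: already M (modified), no change] -> [I,M] [hit: write from M]
Op 3: C0 write [C0 write: invalidate ['C1=M'] -> C0=M] -> [M,I] [MISS #2: write from I]
Op 4: C1 read [C1 read from I: others=['C0=M'] -> C1=S, others downsized to S] -> [S,S] [MISS #3: read from I]
Op 5: C0 write [C0 write: invalidate ['C1=S'] -> C0=M] -> [M,I] [MISS #4: write from S]
Op 6: C1 read [C1 read from I: others=['C0=M'] -> C1=S, others downsized to S] -> [S,S] [MISS #5: read from I]
Op 7: C0 write [C0 write: invalidate ['C1=S'] -> C0=M] -> [M,I] [MISS #6: write from S]
Op 8: C0 write [C0 write: already M (modified), no change] -> [M,I] [hit: write from M]
Op 9: C1 write [C1 write: invalidate ['C0=M'] -> C1=M] -> [I,M] [MISS #7: write from I]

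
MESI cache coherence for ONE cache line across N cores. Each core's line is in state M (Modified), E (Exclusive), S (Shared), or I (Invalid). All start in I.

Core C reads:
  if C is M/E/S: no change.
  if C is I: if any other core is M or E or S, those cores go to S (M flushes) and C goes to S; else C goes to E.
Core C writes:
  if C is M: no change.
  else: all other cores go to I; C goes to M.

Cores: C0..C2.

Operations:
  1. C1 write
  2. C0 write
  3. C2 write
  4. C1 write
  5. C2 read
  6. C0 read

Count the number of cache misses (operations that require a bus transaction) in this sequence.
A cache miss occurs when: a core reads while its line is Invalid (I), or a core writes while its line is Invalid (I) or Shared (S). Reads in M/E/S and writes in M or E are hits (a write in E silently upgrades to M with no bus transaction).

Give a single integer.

Answer: 6

Derivation:
Op 1: C1 write [C1 write: invalidate none -> C1=M] -> [I,M,I] [MISS #1: write from I]
Op 2: C0 write [C0 write: invalidate ['C1=M'] -> C0=M] -> [M,I,I] [MISS #2: write from I]
Op 3: C2 write [C2 write: invalidate ['C0=M'] -> C2=M] -> [I,I,M] [MISS #3: write from I]
Op 4: C1 write [C1 write: invalidate ['C2=M'] -> C1=M] -> [I,M,I] [MISS #4: write from I]
Op 5: C2 read [C2 read from I: others=['C1=M'] -> C2=S, others downsized to S] -> [I,S,S] [MISS #5: read from I]
Op 6: C0 read [C0 read from I: others=['C1=S', 'C2=S'] -> C0=S, others downsized to S] -> [S,S,S] [MISS #6: read from I]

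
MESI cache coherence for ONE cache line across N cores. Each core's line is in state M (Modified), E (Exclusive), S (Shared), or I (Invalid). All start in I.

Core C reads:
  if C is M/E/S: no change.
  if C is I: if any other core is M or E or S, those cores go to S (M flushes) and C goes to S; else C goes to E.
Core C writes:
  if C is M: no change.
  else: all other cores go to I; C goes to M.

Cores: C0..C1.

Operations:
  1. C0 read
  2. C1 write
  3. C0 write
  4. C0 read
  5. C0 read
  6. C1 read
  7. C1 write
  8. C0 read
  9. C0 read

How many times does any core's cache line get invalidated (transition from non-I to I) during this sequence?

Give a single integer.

Op 1: C0 read [C0 read from I: no other sharers -> C0=E (exclusive)] -> [E,I] (invalidations this op: 0; running total: 0)
Op 2: C1 write [C1 write: invalidate ['C0=E'] -> C1=M] -> [I,M] (invalidations this op: 1; running total: 1)
Op 3: C0 write [C0 write: invalidate ['C1=M'] -> C0=M] -> [M,I] (invalidations this op: 1; running total: 2)
Op 4: C0 read [C0 read: already in M, no change] -> [M,I] (invalidations this op: 0; running total: 2)
Op 5: C0 read [C0 read: already in M, no change] -> [M,I] (invalidations this op: 0; running total: 2)
Op 6: C1 read [C1 read from I: others=['C0=M'] -> C1=S, others downsized to S] -> [S,S] (invalidations this op: 0; running total: 2)
Op 7: C1 write [C1 write: invalidate ['C0=S'] -> C1=M] -> [I,M] (invalidations this op: 1; running total: 3)
Op 8: C0 read [C0 read from I: others=['C1=M'] -> C0=S, others downsized to S] -> [S,S] (invalidations this op: 0; running total: 3)
Op 9: C0 read [C0 read: already in S, no change] -> [S,S] (invalidations this op: 0; running total: 3)

Answer: 3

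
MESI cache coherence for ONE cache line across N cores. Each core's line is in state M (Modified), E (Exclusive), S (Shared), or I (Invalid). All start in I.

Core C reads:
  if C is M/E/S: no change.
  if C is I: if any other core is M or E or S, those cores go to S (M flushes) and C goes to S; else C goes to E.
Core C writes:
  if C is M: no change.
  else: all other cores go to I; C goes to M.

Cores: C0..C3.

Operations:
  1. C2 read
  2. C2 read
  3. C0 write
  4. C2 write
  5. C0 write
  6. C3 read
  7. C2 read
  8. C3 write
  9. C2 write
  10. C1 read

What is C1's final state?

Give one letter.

Op 1: C2 read [C2 read from I: no other sharers -> C2=E (exclusive)] -> [I,I,E,I]
Op 2: C2 read [C2 read: already in E, no change] -> [I,I,E,I]
Op 3: C0 write [C0 write: invalidate ['C2=E'] -> C0=M] -> [M,I,I,I]
Op 4: C2 write [C2 write: invalidate ['C0=M'] -> C2=M] -> [I,I,M,I]
Op 5: C0 write [C0 write: invalidate ['C2=M'] -> C0=M] -> [M,I,I,I]
Op 6: C3 read [C3 read from I: others=['C0=M'] -> C3=S, others downsized to S] -> [S,I,I,S]
Op 7: C2 read [C2 read from I: others=['C0=S', 'C3=S'] -> C2=S, others downsized to S] -> [S,I,S,S]
Op 8: C3 write [C3 write: invalidate ['C0=S', 'C2=S'] -> C3=M] -> [I,I,I,M]
Op 9: C2 write [C2 write: invalidate ['C3=M'] -> C2=M] -> [I,I,M,I]
Op 10: C1 read [C1 read from I: others=['C2=M'] -> C1=S, others downsized to S] -> [I,S,S,I]

Answer: S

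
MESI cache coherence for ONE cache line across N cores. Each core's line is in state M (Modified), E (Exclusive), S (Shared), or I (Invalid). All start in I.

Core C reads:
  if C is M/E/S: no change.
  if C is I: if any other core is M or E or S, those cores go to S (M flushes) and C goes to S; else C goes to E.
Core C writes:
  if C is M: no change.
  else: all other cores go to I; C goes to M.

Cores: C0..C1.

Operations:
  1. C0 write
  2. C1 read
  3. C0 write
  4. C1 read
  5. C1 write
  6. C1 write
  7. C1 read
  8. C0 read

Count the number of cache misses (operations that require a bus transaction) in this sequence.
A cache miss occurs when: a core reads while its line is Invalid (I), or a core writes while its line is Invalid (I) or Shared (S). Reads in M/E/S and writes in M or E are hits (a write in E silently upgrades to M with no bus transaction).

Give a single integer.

Op 1: C0 write [C0 write: invalidate none -> C0=M] -> [M,I] [MISS #1: write from I]
Op 2: C1 read [C1 read from I: others=['C0=M'] -> C1=S, others downsized to S] -> [S,S] [MISS #2: read from I]
Op 3: C0 write [C0 write: invalidate ['C1=S'] -> C0=M] -> [M,I] [MISS #3: write from S]
Op 4: C1 read [C1 read from I: others=['C0=M'] -> C1=S, others downsized to S] -> [S,S] [MISS #4: read from I]
Op 5: C1 write [C1 write: invalidate ['C0=S'] -> C1=M] -> [I,M] [MISS #5: write from S]
Op 6: C1 write [C1 write: already M (modified), no change] -> [I,M] [hit: write from M]
Op 7: C1 read [C1 read: already in M, no change] -> [I,M] [hit: read from M]
Op 8: C0 read [C0 read from I: others=['C1=M'] -> C0=S, others downsized to S] -> [S,S] [MISS #6: read from I]

Answer: 6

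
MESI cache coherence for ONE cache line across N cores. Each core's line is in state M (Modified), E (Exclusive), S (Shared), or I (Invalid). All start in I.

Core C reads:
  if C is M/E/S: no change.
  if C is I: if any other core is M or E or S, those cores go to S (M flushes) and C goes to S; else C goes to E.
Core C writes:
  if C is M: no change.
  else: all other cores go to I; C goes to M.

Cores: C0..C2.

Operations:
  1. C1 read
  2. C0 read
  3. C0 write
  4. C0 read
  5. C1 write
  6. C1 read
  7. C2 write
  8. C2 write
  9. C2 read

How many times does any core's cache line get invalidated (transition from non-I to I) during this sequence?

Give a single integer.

Op 1: C1 read [C1 read from I: no other sharers -> C1=E (exclusive)] -> [I,E,I] (invalidations this op: 0; running total: 0)
Op 2: C0 read [C0 read from I: others=['C1=E'] -> C0=S, others downsized to S] -> [S,S,I] (invalidations this op: 0; running total: 0)
Op 3: C0 write [C0 write: invalidate ['C1=S'] -> C0=M] -> [M,I,I] (invalidations this op: 1; running total: 1)
Op 4: C0 read [C0 read: already in M, no change] -> [M,I,I] (invalidations this op: 0; running total: 1)
Op 5: C1 write [C1 write: invalidate ['C0=M'] -> C1=M] -> [I,M,I] (invalidations this op: 1; running total: 2)
Op 6: C1 read [C1 read: already in M, no change] -> [I,M,I] (invalidations this op: 0; running total: 2)
Op 7: C2 write [C2 write: invalidate ['C1=M'] -> C2=M] -> [I,I,M] (invalidations this op: 1; running total: 3)
Op 8: C2 write [C2 write: already M (modified), no change] -> [I,I,M] (invalidations this op: 0; running total: 3)
Op 9: C2 read [C2 read: already in M, no change] -> [I,I,M] (invalidations this op: 0; running total: 3)

Answer: 3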